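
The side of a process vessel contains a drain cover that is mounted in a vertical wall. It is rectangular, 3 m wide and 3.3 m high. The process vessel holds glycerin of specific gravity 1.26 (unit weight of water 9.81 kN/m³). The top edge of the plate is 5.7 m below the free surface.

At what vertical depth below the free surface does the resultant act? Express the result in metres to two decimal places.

h_p = 7.47 m

γ = 1.26 × 9.81 = 12.3606 kN/m³.
The centroid lies 3.3/2 = 1.65 m below the top edge, so the centroid depth is h_c = 5.7 + 1.65 = 7.35 m.
A = 3 × 3.3 = 9.9 m².
Resultant F = γ·h_c·A = 12.3606 × 7.35 × 9.9 = 899.419 kN.
I_c = b·h³/12 = 3 × 3.3³/12 = 8.98425 m⁴.
Centre of pressure: y_p = y_c + I_c/(y_c·A) = 7.35 + 8.98425/(7.35 × 9.9) = 7.35 + 0.123469 = 7.47347 m along the plane.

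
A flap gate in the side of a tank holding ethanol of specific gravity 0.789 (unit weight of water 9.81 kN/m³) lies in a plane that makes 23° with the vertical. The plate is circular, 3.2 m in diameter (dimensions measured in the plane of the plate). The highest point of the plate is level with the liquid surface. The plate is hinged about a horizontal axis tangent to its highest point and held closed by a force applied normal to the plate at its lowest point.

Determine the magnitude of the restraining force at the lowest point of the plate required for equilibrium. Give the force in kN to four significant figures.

γ = 0.789 × 9.81 = 7.74009 kN/m³.
The plate makes 23° with the vertical, i.e. θ = 90° − 23° = 67° to the horizontal. Measuring y along the incline from the free-surface line, vertical depth h = y·sinθ with sinθ = 0.920505.
The centroid is at the centre, 1.6 m below the top of the plate, so y_c = 1.6 m and h_c = 1.6 × 0.920505 = 1.47281 m.
A = π(1.6)² = 8.04248 m².
Resultant F = γ·h_c·A = 7.74009 × 1.47281 × 8.04248 = 91.6817 kN.
I_c = πr⁴/4 = π × 1.6⁴/4 = 5.14719 m⁴.
Centre of pressure: y_p = y_c + I_c/(y_c·A) = 1.6 + 5.14719/(1.6 × 8.04248) = 1.6 + 0.4 = 2 m along the plane.
The resultant acts 1.6 + 0.4 = 2 m (along the plate) below the hinge at the top edge, so the moment about the hinge is M = F × 2 = 91.6817 × 2 = 183.363 kN·m.
A normal force at the bottom, 3.2 m from the hinge, must supply this moment: P = 183.363/3.2 = 57.3009 kN.

P ≈ 57.30 kN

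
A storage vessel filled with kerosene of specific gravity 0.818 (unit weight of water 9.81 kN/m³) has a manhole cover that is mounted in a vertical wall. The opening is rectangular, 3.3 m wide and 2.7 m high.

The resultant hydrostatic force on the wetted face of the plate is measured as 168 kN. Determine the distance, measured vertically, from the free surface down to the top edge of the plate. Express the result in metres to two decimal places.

γ = 0.818 × 9.81 = 8.02458 kN/m³.
A = 3.3 × 2.7 = 8.91 m².
From F = γ·h_c·A, the centroid depth is h_c = 168/(8.02458 × 8.91) = 2.34968 m.
The centroid lies 2.7/2 = 1.35 m below the top edge, so the top edge sits at h_top = 2.34968 − 1.35 = 0.99968 m below the surface.

d_top ≈ 1.00 m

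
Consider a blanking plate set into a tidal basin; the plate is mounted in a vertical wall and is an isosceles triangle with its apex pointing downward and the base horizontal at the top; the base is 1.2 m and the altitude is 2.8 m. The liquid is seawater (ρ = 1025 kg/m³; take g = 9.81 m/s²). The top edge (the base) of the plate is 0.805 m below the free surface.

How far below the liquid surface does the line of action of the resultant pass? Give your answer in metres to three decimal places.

h_p = 1.989 m

γ = ρg = 1025 × 9.81 / 1000 = 10.05525 kN/m³.
With the apex down, the centroid sits h/3 = 2.8/3 = 0.933333 m below the base (the top edge), so the centroid depth is h_c = 0.805 + 0.933333 = 1.73833 m.
A = ½ × 1.2 × 2.8 = 1.68 m².
Resultant F = γ·h_c·A = 10.05525 × 1.73833 × 1.68 = 29.3653 kN.
I_c = b·h³/36 = 1.2 × 2.8³/36 = 0.731733 m⁴.
Centre of pressure: y_p = y_c + I_c/(y_c·A) = 1.73833 + 0.731733/(1.73833 × 1.68) = 1.73833 + 0.25056 = 1.98889 m along the plane.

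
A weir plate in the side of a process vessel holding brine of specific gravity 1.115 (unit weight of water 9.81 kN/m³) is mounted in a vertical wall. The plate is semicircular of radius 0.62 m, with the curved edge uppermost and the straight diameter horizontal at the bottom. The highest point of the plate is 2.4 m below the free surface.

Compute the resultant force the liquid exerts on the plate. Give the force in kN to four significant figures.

F ≈ 18.21 kN

γ = 1.115 × 9.81 = 10.93815 kN/m³.
The centroid lies 4r/(3π) = 0.263136 m above the diameter, so r − 4r/(3π) = 0.62 − 0.263136 = 0.356864 m below the topmost point, so the centroid depth is h_c = 2.4 + 0.356864 = 2.75686 m.
A = πr²/2 = π × 0.62²/2 = 0.603814 m².
Resultant F = γ·h_c·A = 10.93815 × 2.75686 × 0.603814 = 18.208 kN.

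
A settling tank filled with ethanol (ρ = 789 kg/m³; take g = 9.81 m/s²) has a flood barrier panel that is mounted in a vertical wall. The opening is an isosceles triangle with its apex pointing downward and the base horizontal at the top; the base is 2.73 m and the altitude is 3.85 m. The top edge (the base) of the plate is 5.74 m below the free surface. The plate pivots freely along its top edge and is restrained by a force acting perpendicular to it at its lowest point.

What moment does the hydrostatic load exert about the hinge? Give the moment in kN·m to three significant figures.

M ≈ 400 kN·m

γ = ρg = 789 × 9.81 / 1000 = 7.74009 kN/m³.
With the apex down, the centroid sits h/3 = 3.85/3 = 1.28333 m below the base (the top edge), so the centroid depth is h_c = 5.74 + 1.28333 = 7.02333 m.
A = ½ × 2.73 × 3.85 = 5.25525 m².
Resultant F = γ·h_c·A = 7.74009 × 7.02333 × 5.25525 = 285.682 kN.
I_c = b·h³/36 = 2.73 × 3.85³/36 = 4.32755 m⁴.
Centre of pressure: y_p = y_c + I_c/(y_c·A) = 7.02333 + 4.32755/(7.02333 × 5.25525) = 7.02333 + 0.117248 = 7.14058 m along the plane.
The resultant acts 1.28333 + 0.117248 = 1.40058 m (along the plate) below the hinge at the top edge, so the moment about the hinge is M = F × 1.40058 = 285.682 × 1.40058 = 400.12 kN·m.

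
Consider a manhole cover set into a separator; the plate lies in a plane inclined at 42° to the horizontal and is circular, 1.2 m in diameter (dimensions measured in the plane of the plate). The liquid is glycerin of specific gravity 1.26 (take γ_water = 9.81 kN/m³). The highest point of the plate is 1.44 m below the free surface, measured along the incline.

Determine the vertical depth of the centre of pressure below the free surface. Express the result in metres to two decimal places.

h_p = 1.39 m

γ = 1.26 × 9.81 = 12.3606 kN/m³.
Let θ = 42° be the plate's angle to the horizontal; measure y along the incline from where the plane meets the free surface. Vertical depth h = y·sinθ with sinθ = 0.669131.
The centroid is at the centre, 0.6 m below the top of the plate, so y_c = 1.44 + 0.6 = 2.04 m and h_c = 2.04 × 0.669131 = 1.36503 m.
A = π(0.6)² = 1.13097 m².
Resultant F = γ·h_c·A = 12.3606 × 1.36503 × 1.13097 = 19.0824 kN.
I_c = πr⁴/4 = π × 0.6⁴/4 = 0.101788 m⁴.
Centre of pressure: y_p = y_c + I_c/(y_c·A) = 2.04 + 0.101788/(2.04 × 1.13097) = 2.04 + 0.044118 = 2.08412 m along the plane.
Vertically, h_p = y_p·sinθ = 2.08412 × 0.669131 = 1.39455 m.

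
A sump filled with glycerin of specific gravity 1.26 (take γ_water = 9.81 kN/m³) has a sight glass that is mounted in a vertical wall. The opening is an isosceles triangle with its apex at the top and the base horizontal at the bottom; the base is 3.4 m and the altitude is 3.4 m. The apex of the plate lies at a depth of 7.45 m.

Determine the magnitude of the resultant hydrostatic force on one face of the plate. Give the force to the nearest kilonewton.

γ = 1.26 × 9.81 = 12.3606 kN/m³.
With the apex up, the centroid sits 2h/3 = 2 × 3.4/3 = 2.26667 m below the apex, so the centroid depth is h_c = 7.45 + 2.26667 = 9.71667 m.
A = ½ × 3.4 × 3.4 = 5.78 m².
Resultant F = γ·h_c·A = 12.3606 × 9.71667 × 5.78 = 694.2 kN.

F ≈ 694 kN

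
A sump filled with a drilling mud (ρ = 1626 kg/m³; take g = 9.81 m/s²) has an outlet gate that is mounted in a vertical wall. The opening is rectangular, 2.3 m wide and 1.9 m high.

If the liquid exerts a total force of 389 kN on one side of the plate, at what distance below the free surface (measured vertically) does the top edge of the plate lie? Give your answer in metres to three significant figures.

d_top ≈ 4.63 m

γ = ρg = 1626 × 9.81 / 1000 = 15.95106 kN/m³.
A = 2.3 × 1.9 = 4.37 m².
From F = γ·h_c·A, the centroid depth is h_c = 389/(15.95106 × 4.37) = 5.58057 m.
The centroid lies 1.9/2 = 0.95 m below the top edge, so the top edge sits at h_top = 5.58057 − 0.95 = 4.63057 m below the surface.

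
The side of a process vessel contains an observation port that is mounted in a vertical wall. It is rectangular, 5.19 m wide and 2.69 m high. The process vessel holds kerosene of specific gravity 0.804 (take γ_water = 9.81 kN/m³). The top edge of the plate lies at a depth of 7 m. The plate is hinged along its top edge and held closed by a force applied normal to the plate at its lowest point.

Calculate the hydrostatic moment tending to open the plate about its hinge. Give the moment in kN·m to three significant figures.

γ = 0.804 × 9.81 = 7.88724 kN/m³.
The centroid lies 2.69/2 = 1.345 m below the top edge, so the centroid depth is h_c = 7 + 1.345 = 8.345 m.
A = 5.19 × 2.69 = 13.9611 m².
Resultant F = γ·h_c·A = 7.88724 × 8.345 × 13.9611 = 918.906 kN.
I_c = b·h³/12 = 5.19 × 2.69³/12 = 8.41866 m⁴.
Centre of pressure: y_p = y_c + I_c/(y_c·A) = 8.345 + 8.41866/(8.345 × 13.9611) = 8.345 + 0.0722598 = 8.41726 m along the plane.
The resultant acts 1.345 + 0.0722598 = 1.41726 m (along the plate) below the hinge at the top edge, so the moment about the hinge is M = F × 1.41726 = 918.906 × 1.41726 = 1302.33 kN·m.

M ≈ 1300 kN·m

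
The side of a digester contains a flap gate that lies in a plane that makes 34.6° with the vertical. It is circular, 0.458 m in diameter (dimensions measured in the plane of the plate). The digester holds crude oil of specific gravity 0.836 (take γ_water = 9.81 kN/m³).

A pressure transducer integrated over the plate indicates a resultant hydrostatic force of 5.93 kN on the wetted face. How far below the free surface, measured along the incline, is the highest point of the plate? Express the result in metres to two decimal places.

y_top ≈ 5.10 m

γ = 0.836 × 9.81 = 8.20116 kN/m³.
A = π(0.229)² = 0.164748 m².
From F = γ·h_c·A, the centroid depth is h_c = 5.93/(8.20116 × 0.164748) = 4.38894 m.
The plate makes 34.6° with the vertical, i.e. θ = 90° − 34.6° = 55.4° to the horizontal. Measuring y along the incline from the free-surface line, vertical depth h = y·sinθ with sinθ = 0.823136.
Along the incline, y_c = h_c/sinθ = 4.38894/0.823136 = 5.33197 m.
The centroid is at the centre, 0.229 m below the top of the plate, so the highest point sits at y_top = 5.33197 − 0.229 = 5.10297 m along the incline.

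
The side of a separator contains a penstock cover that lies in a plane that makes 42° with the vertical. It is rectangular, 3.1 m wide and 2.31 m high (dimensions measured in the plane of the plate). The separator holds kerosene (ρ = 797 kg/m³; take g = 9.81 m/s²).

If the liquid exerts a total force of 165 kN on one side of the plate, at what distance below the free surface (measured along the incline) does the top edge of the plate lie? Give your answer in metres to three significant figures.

y_top ≈ 2.81 m

γ = ρg = 797 × 9.81 / 1000 = 7.81857 kN/m³.
A = 3.1 × 2.31 = 7.161 m².
From F = γ·h_c·A, the centroid depth is h_c = 165/(7.81857 × 7.161) = 2.94702 m.
The plate makes 42° with the vertical, i.e. θ = 90° − 42° = 48° to the horizontal. Measuring y along the incline from the free-surface line, vertical depth h = y·sinθ with sinθ = 0.743145.
Along the incline, y_c = h_c/sinθ = 2.94702/0.743145 = 3.96561 m.
The centroid lies 2.31/2 = 1.155 m below the top edge, so the top edge sits at y_top = 3.96561 − 1.155 = 2.81061 m along the incline.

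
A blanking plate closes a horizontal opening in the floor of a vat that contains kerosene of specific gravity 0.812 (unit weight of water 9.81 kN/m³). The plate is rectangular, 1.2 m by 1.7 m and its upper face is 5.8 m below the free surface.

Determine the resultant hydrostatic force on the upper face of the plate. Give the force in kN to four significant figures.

F ≈ 94.25 kN

γ = 0.812 × 9.81 = 7.96572 kN/m³.
The plate is horizontal, so pressure is uniform at p = γ·h = 7.96572 × 5.8 = 46.2012 kN/m².
A = 1.2 × 1.7 = 2.04 m².
F = p·A = 46.2012 × 2.04 = 94.2504 kN.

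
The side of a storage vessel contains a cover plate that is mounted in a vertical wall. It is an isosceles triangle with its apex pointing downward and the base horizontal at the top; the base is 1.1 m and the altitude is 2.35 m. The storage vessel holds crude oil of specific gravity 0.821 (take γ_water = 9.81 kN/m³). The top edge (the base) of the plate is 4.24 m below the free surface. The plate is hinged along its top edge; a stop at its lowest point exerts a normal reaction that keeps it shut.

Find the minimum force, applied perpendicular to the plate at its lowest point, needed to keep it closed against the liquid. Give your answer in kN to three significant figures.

P ≈ 18.8 kN

γ = 0.821 × 9.81 = 8.05401 kN/m³.
With the apex down, the centroid sits h/3 = 2.35/3 = 0.783333 m below the base (the top edge), so the centroid depth is h_c = 4.24 + 0.783333 = 5.02333 m.
A = ½ × 1.1 × 2.35 = 1.2925 m².
Resultant F = γ·h_c·A = 8.05401 × 5.02333 × 1.2925 = 52.2919 kN.
I_c = b·h³/36 = 1.1 × 2.35³/36 = 0.396546 m⁴.
Centre of pressure: y_p = y_c + I_c/(y_c·A) = 5.02333 + 0.396546/(5.02333 × 1.2925) = 5.02333 + 0.0610761 = 5.08441 m along the plane.
The resultant acts 0.783333 + 0.0610761 = 0.844409 m (along the plate) below the hinge at the top edge, so the moment about the hinge is M = F × 0.844409 = 52.2919 × 0.844409 = 44.1558 kN·m.
A normal force at the bottom, 2.35 m from the hinge, must supply this moment: P = 44.1558/2.35 = 18.7897 kN.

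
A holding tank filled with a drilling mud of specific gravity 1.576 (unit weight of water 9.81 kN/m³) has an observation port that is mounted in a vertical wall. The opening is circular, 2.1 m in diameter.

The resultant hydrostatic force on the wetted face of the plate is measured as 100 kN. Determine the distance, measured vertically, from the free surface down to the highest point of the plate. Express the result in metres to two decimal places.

d_top ≈ 0.82 m

γ = 1.576 × 9.81 = 15.46056 kN/m³.
A = π(1.05)² = 3.46361 m².
From F = γ·h_c·A, the centroid depth is h_c = 100/(15.46056 × 3.46361) = 1.86744 m.
The centroid is at the centre, 1.05 m below the top of the plate, so the highest point sits at h_top = 1.86744 − 1.05 = 0.81744 m below the surface.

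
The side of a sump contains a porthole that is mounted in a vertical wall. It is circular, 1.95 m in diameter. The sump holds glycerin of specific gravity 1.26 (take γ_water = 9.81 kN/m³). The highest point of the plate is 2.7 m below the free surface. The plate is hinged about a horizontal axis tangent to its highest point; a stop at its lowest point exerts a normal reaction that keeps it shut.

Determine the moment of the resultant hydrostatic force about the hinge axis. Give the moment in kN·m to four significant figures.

γ = 1.26 × 9.81 = 12.3606 kN/m³.
The centroid is at the centre, 0.975 m below the top of the plate, so the centroid depth is h_c = 2.7 + 0.975 = 3.675 m.
A = π(0.975)² = 2.98648 m².
Resultant F = γ·h_c·A = 12.3606 × 3.675 × 2.98648 = 135.661 kN.
I_c = πr⁴/4 = π × 0.975⁴/4 = 0.709755 m⁴.
Centre of pressure: y_p = y_c + I_c/(y_c·A) = 3.675 + 0.709755/(3.675 × 2.98648) = 3.675 + 0.0646683 = 3.73967 m along the plane.
The resultant acts 0.975 + 0.0646683 = 1.03967 m (along the plate) below the hinge at the top edge, so the moment about the hinge is M = F × 1.03967 = 135.661 × 1.03967 = 141.043 kN·m.

M ≈ 141.0 kN·m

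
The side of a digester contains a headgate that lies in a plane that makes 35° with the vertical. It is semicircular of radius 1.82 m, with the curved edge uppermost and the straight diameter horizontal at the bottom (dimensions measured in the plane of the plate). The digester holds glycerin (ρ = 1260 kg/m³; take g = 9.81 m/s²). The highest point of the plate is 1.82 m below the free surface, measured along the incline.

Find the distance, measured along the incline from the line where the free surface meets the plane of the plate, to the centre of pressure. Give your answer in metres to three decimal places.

y_p = 2.948 m

γ = ρg = 1260 × 9.81 / 1000 = 12.3606 kN/m³.
The plate makes 35° with the vertical, i.e. θ = 90° − 35° = 55° to the horizontal. Measuring y along the incline from the free-surface line, vertical depth h = y·sinθ with sinθ = 0.819152.
The centroid lies 4r/(3π) = 0.772432 m above the diameter, so r − 4r/(3π) = 1.82 − 0.772432 = 1.04757 m below the topmost point, so y_c = 1.82 + 1.04757 = 2.86757 m and h_c = 2.86757 × 0.819152 = 2.34898 m.
A = πr²/2 = π × 1.82²/2 = 5.20311 m².
Resultant F = γ·h_c·A = 12.3606 × 2.34898 × 5.20311 = 151.071 kN.
I_c = (π/8 − 8/(9π))·r⁴ = 0.109757 × 1.82⁴ = 1.20425 m⁴.
Centre of pressure: y_p = y_c + I_c/(y_c·A) = 2.86757 + 1.20425/(2.86757 × 5.20311) = 2.86757 + 0.0807123 = 2.94828 m along the plane.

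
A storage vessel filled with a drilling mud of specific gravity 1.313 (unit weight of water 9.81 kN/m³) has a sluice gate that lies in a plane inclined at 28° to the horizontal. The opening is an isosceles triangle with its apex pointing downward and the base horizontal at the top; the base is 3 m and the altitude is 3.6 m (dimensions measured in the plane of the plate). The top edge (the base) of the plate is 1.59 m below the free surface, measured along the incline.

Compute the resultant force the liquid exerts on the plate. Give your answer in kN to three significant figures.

F ≈ 91.1 kN

γ = 1.313 × 9.81 = 12.88053 kN/m³.
Let θ = 28° be the plate's angle to the horizontal; measure y along the incline from where the plane meets the free surface. Vertical depth h = y·sinθ with sinθ = 0.469472.
With the apex down, the centroid sits h/3 = 3.6/3 = 1.2 m below the base (the top edge), so y_c = 1.59 + 1.2 = 2.79 m and h_c = 2.79 × 0.469472 = 1.30983 m.
A = ½ × 3 × 3.6 = 5.4 m².
Resultant F = γ·h_c·A = 12.88053 × 1.30983 × 5.4 = 91.105 kN.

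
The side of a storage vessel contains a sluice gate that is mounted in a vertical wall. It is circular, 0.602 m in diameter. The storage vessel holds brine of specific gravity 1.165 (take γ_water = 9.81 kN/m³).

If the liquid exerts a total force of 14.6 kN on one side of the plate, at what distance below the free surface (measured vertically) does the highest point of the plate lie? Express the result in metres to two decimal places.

γ = 1.165 × 9.81 = 11.42865 kN/m³.
A = π(0.301)² = 0.284631 m².
From F = γ·h_c·A, the centroid depth is h_c = 14.6/(11.42865 × 0.284631) = 4.48824 m.
The centroid is at the centre, 0.301 m below the top of the plate, so the highest point sits at h_top = 4.48824 − 0.301 = 4.18724 m below the surface.

d_top ≈ 4.19 m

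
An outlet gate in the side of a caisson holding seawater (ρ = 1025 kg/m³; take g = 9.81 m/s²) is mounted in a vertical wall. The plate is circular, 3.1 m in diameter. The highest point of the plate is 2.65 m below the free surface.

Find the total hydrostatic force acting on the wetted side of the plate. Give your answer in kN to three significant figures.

F ≈ 319 kN

γ = ρg = 1025 × 9.81 / 1000 = 10.05525 kN/m³.
The centroid is at the centre, 1.55 m below the top of the plate, so the centroid depth is h_c = 2.65 + 1.55 = 4.2 m.
A = π(1.55)² = 7.54768 m².
Resultant F = γ·h_c·A = 10.05525 × 4.2 × 7.54768 = 318.754 kN.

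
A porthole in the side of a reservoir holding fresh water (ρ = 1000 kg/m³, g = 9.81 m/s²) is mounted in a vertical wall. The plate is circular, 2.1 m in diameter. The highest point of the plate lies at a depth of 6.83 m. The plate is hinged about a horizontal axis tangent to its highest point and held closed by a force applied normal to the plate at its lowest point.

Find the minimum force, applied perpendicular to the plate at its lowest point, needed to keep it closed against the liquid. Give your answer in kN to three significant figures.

γ = ρg = 1000 × 9.81 = 9810 N/m³ = 9.81 kN/m³.
The centroid is at the centre, 1.05 m below the top of the plate, so the centroid depth is h_c = 6.83 + 1.05 = 7.88 m.
A = π(1.05)² = 3.46361 m².
Resultant F = γ·h_c·A = 9.81 × 7.88 × 3.46361 = 267.747 kN.
I_c = πr⁴/4 = π × 1.05⁴/4 = 0.954656 m⁴.
Centre of pressure: y_p = y_c + I_c/(y_c·A) = 7.88 + 0.954656/(7.88 × 3.46361) = 7.88 + 0.0349777 = 7.91498 m along the plane.
The resultant acts 1.05 + 0.0349777 = 1.08498 m (along the plate) below the hinge at the top edge, so the moment about the hinge is M = F × 1.08498 = 267.747 × 1.08498 = 290.5 kN·m.
A normal force at the bottom, 2.1 m from the hinge, must supply this moment: P = 290.5/2.1 = 138.333 kN.

P ≈ 138 kN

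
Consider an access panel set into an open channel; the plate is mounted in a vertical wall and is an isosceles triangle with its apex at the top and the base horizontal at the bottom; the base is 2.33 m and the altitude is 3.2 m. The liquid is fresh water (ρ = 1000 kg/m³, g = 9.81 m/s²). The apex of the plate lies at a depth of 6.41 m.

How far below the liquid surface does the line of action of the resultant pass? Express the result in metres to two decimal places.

h_p = 8.61 m

γ = ρg = 1000 × 9.81 = 9810 N/m³ = 9.81 kN/m³.
With the apex up, the centroid sits 2h/3 = 2 × 3.2/3 = 2.13333 m below the apex, so the centroid depth is h_c = 6.41 + 2.13333 = 8.54333 m.
A = ½ × 2.33 × 3.2 = 3.728 m².
Resultant F = γ·h_c·A = 9.81 × 8.54333 × 3.728 = 312.444 kN.
I_c = b·h³/36 = 2.33 × 3.2³/36 = 2.12082 m⁴.
Centre of pressure: y_p = y_c + I_c/(y_c·A) = 8.54333 + 2.12082/(8.54333 × 3.728) = 8.54333 + 0.0665887 = 8.60992 m along the plane.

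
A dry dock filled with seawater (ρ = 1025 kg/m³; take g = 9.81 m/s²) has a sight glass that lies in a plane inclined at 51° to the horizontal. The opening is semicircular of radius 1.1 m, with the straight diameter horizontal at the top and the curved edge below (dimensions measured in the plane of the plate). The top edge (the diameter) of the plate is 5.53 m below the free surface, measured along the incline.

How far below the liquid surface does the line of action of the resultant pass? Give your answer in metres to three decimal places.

γ = ρg = 1025 × 9.81 / 1000 = 10.05525 kN/m³.
Let θ = 51° be the plate's angle to the horizontal; measure y along the incline from where the plane meets the free surface. Vertical depth h = y·sinθ with sinθ = 0.777146.
The centroid of a semicircle lies 4r/(3π) = 0.466854 m from the diameter, here below the top edge, so y_c = 5.53 + 0.466854 = 5.99685 m and h_c = 5.99685 × 0.777146 = 4.66043 m.
A = πr²/2 = π × 1.1²/2 = 1.90066 m².
Resultant F = γ·h_c·A = 10.05525 × 4.66043 × 1.90066 = 89.0683 kN.
I_c = (π/8 − 8/(9π))·r⁴ = 0.109757 × 1.1⁴ = 0.160695 m⁴.
Centre of pressure: y_p = y_c + I_c/(y_c·A) = 5.99685 + 0.160695/(5.99685 × 1.90066) = 5.99685 + 0.0140986 = 6.01095 m along the plane.
Vertically, h_p = y_p·sinθ = 6.01095 × 0.777146 = 4.67139 m.

h_p = 4.671 m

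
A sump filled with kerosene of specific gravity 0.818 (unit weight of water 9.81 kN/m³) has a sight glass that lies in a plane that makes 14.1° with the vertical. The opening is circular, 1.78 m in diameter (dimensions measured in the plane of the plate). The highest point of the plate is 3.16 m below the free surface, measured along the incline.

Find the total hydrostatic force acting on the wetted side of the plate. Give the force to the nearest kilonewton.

F ≈ 78 kN

γ = 0.818 × 9.81 = 8.02458 kN/m³.
The plate makes 14.1° with the vertical, i.e. θ = 90° − 14.1° = 75.9° to the horizontal. Measuring y along the incline from the free-surface line, vertical depth h = y·sinθ with sinθ = 0.969872.
The centroid is at the centre, 0.89 m below the top of the plate, so y_c = 3.16 + 0.89 = 4.05 m and h_c = 4.05 × 0.969872 = 3.92798 m.
A = π(0.89)² = 2.48846 m².
Resultant F = γ·h_c·A = 8.02458 × 3.92798 × 2.48846 = 78.4372 kN.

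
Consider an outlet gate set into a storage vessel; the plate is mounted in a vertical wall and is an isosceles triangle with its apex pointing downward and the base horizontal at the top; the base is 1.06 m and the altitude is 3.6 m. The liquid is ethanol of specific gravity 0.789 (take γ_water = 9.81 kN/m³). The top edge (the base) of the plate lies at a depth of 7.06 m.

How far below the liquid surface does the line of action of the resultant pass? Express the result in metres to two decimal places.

γ = 0.789 × 9.81 = 7.74009 kN/m³.
With the apex down, the centroid sits h/3 = 3.6/3 = 1.2 m below the base (the top edge), so the centroid depth is h_c = 7.06 + 1.2 = 8.26 m.
A = ½ × 1.06 × 3.6 = 1.908 m².
Resultant F = γ·h_c·A = 7.74009 × 8.26 × 1.908 = 121.984 kN.
I_c = b·h³/36 = 1.06 × 3.6³/36 = 1.37376 m⁴.
Centre of pressure: y_p = y_c + I_c/(y_c·A) = 8.26 + 1.37376/(8.26 × 1.908) = 8.26 + 0.0871671 = 8.34717 m along the plane.

h_p = 8.35 m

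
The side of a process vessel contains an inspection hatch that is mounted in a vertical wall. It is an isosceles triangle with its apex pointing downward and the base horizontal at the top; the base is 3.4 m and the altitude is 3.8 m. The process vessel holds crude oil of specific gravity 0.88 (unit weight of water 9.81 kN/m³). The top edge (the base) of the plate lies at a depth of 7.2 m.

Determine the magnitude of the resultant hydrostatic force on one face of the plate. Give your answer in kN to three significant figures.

γ = 0.88 × 9.81 = 8.6328 kN/m³.
With the apex down, the centroid sits h/3 = 3.8/3 = 1.26667 m below the base (the top edge), so the centroid depth is h_c = 7.2 + 1.26667 = 8.46667 m.
A = ½ × 3.4 × 3.8 = 6.46 m².
Resultant F = γ·h_c·A = 8.6328 × 8.46667 × 6.46 = 472.168 kN.

F ≈ 472 kN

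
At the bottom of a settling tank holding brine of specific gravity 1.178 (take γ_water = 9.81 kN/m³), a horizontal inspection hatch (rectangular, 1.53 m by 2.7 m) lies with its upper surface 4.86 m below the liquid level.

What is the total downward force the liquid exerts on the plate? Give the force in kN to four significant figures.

F ≈ 232.0 kN

γ = 1.178 × 9.81 = 11.55618 kN/m³.
The plate is horizontal, so pressure is uniform at p = γ·h = 11.55618 × 4.86 = 56.163 kN/m².
A = 1.53 × 2.7 = 4.131 m².
F = p·A = 56.163 × 4.131 = 232.009 kN.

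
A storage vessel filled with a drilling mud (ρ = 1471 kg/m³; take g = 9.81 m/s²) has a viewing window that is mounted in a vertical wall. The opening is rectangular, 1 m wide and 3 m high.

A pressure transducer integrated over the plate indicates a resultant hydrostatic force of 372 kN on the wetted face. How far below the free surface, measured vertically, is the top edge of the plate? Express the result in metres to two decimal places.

d_top ≈ 7.09 m

γ = ρg = 1471 × 9.81 / 1000 = 14.43051 kN/m³.
A = 1 × 3 = 3 m².
From F = γ·h_c·A, the centroid depth is h_c = 372/(14.43051 × 3) = 8.5929 m.
The centroid lies 3/2 = 1.5 m below the top edge, so the top edge sits at h_top = 8.5929 − 1.5 = 7.0929 m below the surface.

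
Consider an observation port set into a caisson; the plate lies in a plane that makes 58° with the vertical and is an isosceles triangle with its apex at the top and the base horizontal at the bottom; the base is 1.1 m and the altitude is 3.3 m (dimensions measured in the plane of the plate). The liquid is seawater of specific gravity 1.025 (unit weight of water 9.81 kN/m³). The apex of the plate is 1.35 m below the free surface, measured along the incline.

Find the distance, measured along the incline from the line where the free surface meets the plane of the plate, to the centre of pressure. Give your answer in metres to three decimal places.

y_p = 3.720 m

γ = 1.025 × 9.81 = 10.05525 kN/m³.
The plate makes 58° with the vertical, i.e. θ = 90° − 58° = 32° to the horizontal. Measuring y along the incline from the free-surface line, vertical depth h = y·sinθ with sinθ = 0.529919.
With the apex up, the centroid sits 2h/3 = 2 × 3.3/3 = 2.2 m below the apex, so y_c = 1.35 + 2.2 = 3.55 m and h_c = 3.55 × 0.529919 = 1.88121 m.
A = ½ × 1.1 × 3.3 = 1.815 m².
Resultant F = γ·h_c·A = 10.05525 × 1.88121 × 1.815 = 34.3326 kN.
I_c = b·h³/36 = 1.1 × 3.3³/36 = 1.09808 m⁴.
Centre of pressure: y_p = y_c + I_c/(y_c·A) = 3.55 + 1.09808/(3.55 × 1.815) = 3.55 + 0.170423 = 3.72042 m along the plane.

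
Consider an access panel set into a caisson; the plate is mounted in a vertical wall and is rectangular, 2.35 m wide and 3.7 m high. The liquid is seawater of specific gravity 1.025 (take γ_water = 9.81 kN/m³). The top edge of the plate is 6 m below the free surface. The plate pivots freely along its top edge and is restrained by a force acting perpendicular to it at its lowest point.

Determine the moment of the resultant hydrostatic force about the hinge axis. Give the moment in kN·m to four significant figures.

γ = 1.025 × 9.81 = 10.05525 kN/m³.
The centroid lies 3.7/2 = 1.85 m below the top edge, so the centroid depth is h_c = 6 + 1.85 = 7.85 m.
A = 2.35 × 3.7 = 8.695 m².
Resultant F = γ·h_c·A = 10.05525 × 7.85 × 8.695 = 686.329 kN.
I_c = b·h³/12 = 2.35 × 3.7³/12 = 9.91955 m⁴.
Centre of pressure: y_p = y_c + I_c/(y_c·A) = 7.85 + 9.91955/(7.85 × 8.695) = 7.85 + 0.145329 = 7.99533 m along the plane.
The resultant acts 1.85 + 0.145329 = 1.99533 m (along the plate) below the hinge at the top edge, so the moment about the hinge is M = F × 1.99533 = 686.329 × 1.99533 = 1369.45 kN·m.

M ≈ 1369 kN·m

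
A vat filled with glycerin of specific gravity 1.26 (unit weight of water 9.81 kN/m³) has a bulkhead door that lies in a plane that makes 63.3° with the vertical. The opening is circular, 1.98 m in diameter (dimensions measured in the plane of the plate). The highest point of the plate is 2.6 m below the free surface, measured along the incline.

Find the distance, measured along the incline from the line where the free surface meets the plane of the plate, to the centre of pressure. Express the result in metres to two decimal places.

y_p = 3.66 m

γ = 1.26 × 9.81 = 12.3606 kN/m³.
The plate makes 63.3° with the vertical, i.e. θ = 90° − 63.3° = 26.7° to the horizontal. Measuring y along the incline from the free-surface line, vertical depth h = y·sinθ with sinθ = 0.449319.
The centroid is at the centre, 0.99 m below the top of the plate, so y_c = 2.6 + 0.99 = 3.59 m and h_c = 3.59 × 0.449319 = 1.61306 m.
A = π(0.99)² = 3.07907 m².
Resultant F = γ·h_c·A = 12.3606 × 1.61306 × 3.07907 = 61.3917 kN.
I_c = πr⁴/4 = π × 0.99⁴/4 = 0.75445 m⁴.
Centre of pressure: y_p = y_c + I_c/(y_c·A) = 3.59 + 0.75445/(3.59 × 3.07907) = 3.59 + 0.0682522 = 3.65825 m along the plane.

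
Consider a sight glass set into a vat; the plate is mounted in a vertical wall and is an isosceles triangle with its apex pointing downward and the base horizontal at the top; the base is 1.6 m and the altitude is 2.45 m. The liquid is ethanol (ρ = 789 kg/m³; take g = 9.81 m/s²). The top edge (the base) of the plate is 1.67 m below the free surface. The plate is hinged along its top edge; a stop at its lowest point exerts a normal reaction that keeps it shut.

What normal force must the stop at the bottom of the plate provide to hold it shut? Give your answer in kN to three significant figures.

γ = ρg = 789 × 9.81 / 1000 = 7.74009 kN/m³.
With the apex down, the centroid sits h/3 = 2.45/3 = 0.816667 m below the base (the top edge), so the centroid depth is h_c = 1.67 + 0.816667 = 2.48667 m.
A = ½ × 1.6 × 2.45 = 1.96 m².
Resultant F = γ·h_c·A = 7.74009 × 2.48667 × 1.96 = 37.7242 kN.
I_c = b·h³/36 = 1.6 × 2.45³/36 = 0.653606 m⁴.
Centre of pressure: y_p = y_c + I_c/(y_c·A) = 2.48667 + 0.653606/(2.48667 × 1.96) = 2.48667 + 0.134104 = 2.62077 m along the plane.
The resultant acts 0.816667 + 0.134104 = 0.950771 m (along the plate) below the hinge at the top edge, so the moment about the hinge is M = F × 0.950771 = 37.7242 × 0.950771 = 35.8671 kN·m.
A normal force at the bottom, 2.45 m from the hinge, must supply this moment: P = 35.8671/2.45 = 14.6396 kN.

P ≈ 14.6 kN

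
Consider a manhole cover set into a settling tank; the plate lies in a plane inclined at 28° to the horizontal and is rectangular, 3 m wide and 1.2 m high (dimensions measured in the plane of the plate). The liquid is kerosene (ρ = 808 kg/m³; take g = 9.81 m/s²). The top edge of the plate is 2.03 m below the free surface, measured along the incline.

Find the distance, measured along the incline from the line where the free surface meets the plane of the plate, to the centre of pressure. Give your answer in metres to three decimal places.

γ = ρg = 808 × 9.81 / 1000 = 7.92648 kN/m³.
Let θ = 28° be the plate's angle to the horizontal; measure y along the incline from where the plane meets the free surface. Vertical depth h = y·sinθ with sinθ = 0.469472.
The centroid lies 1.2/2 = 0.6 m below the top edge, so y_c = 2.03 + 0.6 = 2.63 m and h_c = 2.63 × 0.469472 = 1.23471 m.
A = 3 × 1.2 = 3.6 m².
Resultant F = γ·h_c·A = 7.92648 × 1.23471 × 3.6 = 35.2329 kN.
I_c = b·h³/12 = 3 × 1.2³/12 = 0.432 m⁴.
Centre of pressure: y_p = y_c + I_c/(y_c·A) = 2.63 + 0.432/(2.63 × 3.6) = 2.63 + 0.0456274 = 2.67563 m along the plane.

y_p = 2.676 m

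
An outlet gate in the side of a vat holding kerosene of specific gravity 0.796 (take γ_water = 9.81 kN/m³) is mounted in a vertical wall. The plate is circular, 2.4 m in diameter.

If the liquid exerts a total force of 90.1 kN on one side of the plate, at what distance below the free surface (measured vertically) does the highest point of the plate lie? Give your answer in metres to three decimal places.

γ = 0.796 × 9.81 = 7.80876 kN/m³.
A = π(1.2)² = 4.52389 m².
From F = γ·h_c·A, the centroid depth is h_c = 90.1/(7.80876 × 4.52389) = 2.55053 m.
The centroid is at the centre, 1.2 m below the top of the plate, so the highest point sits at h_top = 2.55053 − 1.2 = 1.35053 m below the surface.

d_top ≈ 1.351 m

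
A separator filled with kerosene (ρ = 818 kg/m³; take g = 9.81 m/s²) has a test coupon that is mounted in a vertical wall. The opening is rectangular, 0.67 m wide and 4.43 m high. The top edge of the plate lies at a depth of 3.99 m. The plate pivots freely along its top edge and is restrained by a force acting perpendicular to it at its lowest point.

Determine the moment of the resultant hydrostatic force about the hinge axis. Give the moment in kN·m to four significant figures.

γ = ρg = 818 × 9.81 / 1000 = 8.02458 kN/m³.
The centroid lies 4.43/2 = 2.215 m below the top edge, so the centroid depth is h_c = 3.99 + 2.215 = 6.205 m.
A = 0.67 × 4.43 = 2.9681 m².
Resultant F = γ·h_c·A = 8.02458 × 6.205 × 2.9681 = 147.789 kN.
I_c = b·h³/12 = 0.67 × 4.43³/12 = 4.85406 m⁴.
Centre of pressure: y_p = y_c + I_c/(y_c·A) = 6.205 + 4.85406/(6.205 × 2.9681) = 6.205 + 0.263563 = 6.46856 m along the plane.
The resultant acts 2.215 + 0.263563 = 2.47856 m (along the plate) below the hinge at the top edge, so the moment about the hinge is M = F × 2.47856 = 147.789 × 2.47856 = 366.304 kN·m.

M ≈ 366.3 kN·m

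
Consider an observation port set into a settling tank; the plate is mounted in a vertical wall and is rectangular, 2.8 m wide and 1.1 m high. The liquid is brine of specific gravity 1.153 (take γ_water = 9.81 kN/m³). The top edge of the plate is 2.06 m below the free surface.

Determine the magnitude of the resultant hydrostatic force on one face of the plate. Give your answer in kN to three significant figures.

γ = 1.153 × 9.81 = 11.31093 kN/m³.
The centroid lies 1.1/2 = 0.55 m below the top edge, so the centroid depth is h_c = 2.06 + 0.55 = 2.61 m.
A = 2.8 × 1.1 = 3.08 m².
Resultant F = γ·h_c·A = 11.31093 × 2.61 × 3.08 = 90.9263 kN.

F ≈ 90.9 kN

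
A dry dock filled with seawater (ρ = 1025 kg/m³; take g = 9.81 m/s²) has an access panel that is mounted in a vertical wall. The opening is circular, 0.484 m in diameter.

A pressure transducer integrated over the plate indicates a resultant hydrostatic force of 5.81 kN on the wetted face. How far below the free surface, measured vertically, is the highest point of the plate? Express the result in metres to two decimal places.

d_top ≈ 2.90 m

γ = ρg = 1025 × 9.81 / 1000 = 10.05525 kN/m³.
A = π(0.242)² = 0.183984 m².
From F = γ·h_c·A, the centroid depth is h_c = 5.81/(10.05525 × 0.183984) = 3.14053 m.
The centroid is at the centre, 0.242 m below the top of the plate, so the highest point sits at h_top = 3.14053 − 0.242 = 2.89853 m below the surface.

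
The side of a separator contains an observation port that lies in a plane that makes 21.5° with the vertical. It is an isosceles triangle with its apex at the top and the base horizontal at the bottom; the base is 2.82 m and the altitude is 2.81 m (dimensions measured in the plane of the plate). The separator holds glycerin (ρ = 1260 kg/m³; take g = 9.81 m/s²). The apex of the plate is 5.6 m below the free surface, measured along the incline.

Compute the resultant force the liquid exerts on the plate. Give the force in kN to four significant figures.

F ≈ 340.5 kN

γ = ρg = 1260 × 9.81 / 1000 = 12.3606 kN/m³.
The plate makes 21.5° with the vertical, i.e. θ = 90° − 21.5° = 68.5° to the horizontal. Measuring y along the incline from the free-surface line, vertical depth h = y·sinθ with sinθ = 0.930418.
With the apex up, the centroid sits 2h/3 = 2 × 2.81/3 = 1.87333 m below the apex, so y_c = 5.6 + 1.87333 = 7.47333 m and h_c = 7.47333 × 0.930418 = 6.95332 m.
A = ½ × 2.82 × 2.81 = 3.9621 m².
Resultant F = γ·h_c·A = 12.3606 × 6.95332 × 3.9621 = 340.531 kN.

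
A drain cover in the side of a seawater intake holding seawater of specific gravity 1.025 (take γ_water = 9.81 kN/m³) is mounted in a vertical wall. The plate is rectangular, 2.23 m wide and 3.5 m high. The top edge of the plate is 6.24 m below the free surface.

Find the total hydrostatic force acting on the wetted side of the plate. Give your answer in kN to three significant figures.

γ = 1.025 × 9.81 = 10.05525 kN/m³.
The centroid lies 3.5/2 = 1.75 m below the top edge, so the centroid depth is h_c = 6.24 + 1.75 = 7.99 m.
A = 2.23 × 3.5 = 7.805 m².
Resultant F = γ·h_c·A = 10.05525 × 7.99 × 7.805 = 627.065 kN.

F ≈ 627 kN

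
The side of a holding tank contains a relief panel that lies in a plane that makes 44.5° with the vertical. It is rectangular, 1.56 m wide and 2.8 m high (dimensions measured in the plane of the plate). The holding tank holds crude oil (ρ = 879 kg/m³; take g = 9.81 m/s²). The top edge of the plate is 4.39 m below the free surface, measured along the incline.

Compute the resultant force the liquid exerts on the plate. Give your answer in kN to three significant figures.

γ = ρg = 879 × 9.81 / 1000 = 8.62299 kN/m³.
The plate makes 44.5° with the vertical, i.e. θ = 90° − 44.5° = 45.5° to the horizontal. Measuring y along the incline from the free-surface line, vertical depth h = y·sinθ with sinθ = 0.713250.
The centroid lies 2.8/2 = 1.4 m below the top edge, so y_c = 4.39 + 1.4 = 5.79 m and h_c = 5.79 × 0.713250 = 4.12972 m.
A = 1.56 × 2.8 = 4.368 m².
Resultant F = γ·h_c·A = 8.62299 × 4.12972 × 4.368 = 155.547 kN.

F ≈ 156 kN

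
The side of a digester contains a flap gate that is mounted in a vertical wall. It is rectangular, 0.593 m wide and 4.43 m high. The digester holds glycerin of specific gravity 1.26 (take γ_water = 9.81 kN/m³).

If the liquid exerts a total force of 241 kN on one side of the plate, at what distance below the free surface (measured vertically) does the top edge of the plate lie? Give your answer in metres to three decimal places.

γ = 1.26 × 9.81 = 12.3606 kN/m³.
A = 0.593 × 4.43 = 2.62699 m².
From F = γ·h_c·A, the centroid depth is h_c = 241/(12.3606 × 2.62699) = 7.42197 m.
The centroid lies 4.43/2 = 2.215 m below the top edge, so the top edge sits at h_top = 7.42197 − 2.215 = 5.20697 m below the surface.

d_top ≈ 5.207 m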